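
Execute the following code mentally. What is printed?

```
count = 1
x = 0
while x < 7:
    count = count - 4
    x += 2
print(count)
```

x=0: count = 1-4 = -3
x=2: count = (-3)-4 = -7
x=4: count = (-7)-4 = -11
x=6: count = (-11)-4 = -15

-15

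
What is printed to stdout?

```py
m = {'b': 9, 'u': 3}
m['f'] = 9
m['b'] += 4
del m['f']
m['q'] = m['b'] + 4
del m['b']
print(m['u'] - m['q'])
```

m['f'] = 9 → {'b': 9, 'u': 3, 'f': 9}
m['b'] = 9+4 = 13 → {'b': 13, 'u': 3, 'f': 9}
del 'f' → {'b': 13, 'u': 3}
m['q'] = m['b']+4 = 17 → {'b': 13, 'u': 3, 'q': 17}
del 'b' → {'u': 3, 'q': 17}
m['u']-m['q'] = 3-17 = -14

-14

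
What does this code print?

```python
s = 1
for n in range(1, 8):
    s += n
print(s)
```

n=1: s = 1+1 = 2
n=2: s = 2+2 = 4
n=3: s = 4+3 = 7
n=4: s = 7+4 = 11
n=5: s = 11+5 = 16
n=6: s = 16+6 = 22
n=7: s = 22+7 = 29

29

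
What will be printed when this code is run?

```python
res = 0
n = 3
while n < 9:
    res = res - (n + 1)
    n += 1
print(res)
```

n=3: res = 0-4 = -4
n=4: res = (-4)-5 = -9
n=5: res = (-9)-6 = -15
n=6: res = (-15)-7 = -22
n=7: res = (-22)-8 = -30
n=8: res = (-30)-9 = -39

-39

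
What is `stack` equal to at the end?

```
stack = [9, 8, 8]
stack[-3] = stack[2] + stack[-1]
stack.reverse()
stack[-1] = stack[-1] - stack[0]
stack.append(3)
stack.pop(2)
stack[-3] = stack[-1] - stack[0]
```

stack[-3] = stack[2]+stack[-1] = 8+8 = 16 → [16, 8, 8]
reverse → [8, 8, 16]
stack[-1] = stack[-1]-stack[0] = 16-8 = 8 → [8, 8, 8]
append 3 → [8, 8, 8, 3]
pop(2) removes 8 → [8, 8, 3]
stack[-3] = stack[-1]-stack[0] = 3-8 = -5 → [-5, 8, 3]

[-5, 8, 3]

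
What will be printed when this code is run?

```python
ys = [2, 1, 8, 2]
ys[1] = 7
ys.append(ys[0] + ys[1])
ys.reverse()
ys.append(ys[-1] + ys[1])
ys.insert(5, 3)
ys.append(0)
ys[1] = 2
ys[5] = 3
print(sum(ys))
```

35

ys[1] = 7 → [2, 7, 8, 2]
append ys[0]+ys[1] = 2+7 = 9 → [2, 7, 8, 2, 9]
reverse → [9, 2, 8, 7, 2]
append ys[-1]+ys[1] = 2+2 = 4 → [9, 2, 8, 7, 2, 4]
insert 3 at 5 → [9, 2, 8, 7, 2, 3, 4]
append 0 → [9, 2, 8, 7, 2, 3, 4, 0]
ys[1] = 2 → [9, 2, 8, 7, 2, 3, 4, 0]
ys[5] = 3 → [9, 2, 8, 7, 2, 3, 4, 0]
sum = 35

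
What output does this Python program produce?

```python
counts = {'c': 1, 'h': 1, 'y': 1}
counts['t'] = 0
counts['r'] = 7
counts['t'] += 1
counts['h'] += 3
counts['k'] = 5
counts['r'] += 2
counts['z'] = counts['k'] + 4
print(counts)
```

{'c': 1, 'h': 4, 'y': 1, 't': 1, 'r': 9, 'k': 5, 'z': 9}

counts['t'] = 0 → {'c': 1, 'h': 1, 'y': 1, 't': 0}
counts['r'] = 7 → {'c': 1, 'h': 1, 'y': 1, 't': 0, 'r': 7}
counts['t'] = 0+1 = 1 → {'c': 1, 'h': 1, 'y': 1, 't': 1, 'r': 7}
counts['h'] = 1+3 = 4 → {'c': 1, 'h': 4, 'y': 1, 't': 1, 'r': 7}
counts['k'] = 5 → {'c': 1, 'h': 4, 'y': 1, 't': 1, 'r': 7, 'k': 5}
counts['r'] = 7+2 = 9 → {'c': 1, 'h': 4, 'y': 1, 't': 1, 'r': 9, 'k': 5}
counts['z'] = counts['k']+4 = 9 → {'c': 1, 'h': 4, 'y': 1, 't': 1, 'r': 9, 'k': 5, 'z': 9}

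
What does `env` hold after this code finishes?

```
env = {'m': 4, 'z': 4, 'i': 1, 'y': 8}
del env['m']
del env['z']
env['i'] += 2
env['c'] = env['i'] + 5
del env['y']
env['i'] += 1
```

{'i': 4, 'c': 8}

del 'm' → {'z': 4, 'i': 1, 'y': 8}
del 'z' → {'i': 1, 'y': 8}
env['i'] = 1+2 = 3 → {'i': 3, 'y': 8}
env['c'] = env['i']+5 = 8 → {'i': 3, 'y': 8, 'c': 8}
del 'y' → {'i': 3, 'c': 8}
env['i'] = 3+1 = 4 → {'i': 4, 'c': 8}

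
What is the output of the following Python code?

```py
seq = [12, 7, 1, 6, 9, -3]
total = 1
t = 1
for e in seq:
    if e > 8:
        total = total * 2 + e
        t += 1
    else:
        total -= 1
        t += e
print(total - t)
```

16

e=12: >8, total = 1*2+12 = 14; t=2
e=7: not >8, total = 14-1 = 13; t=9
e=1: not >8, total = 13-1 = 12; t=10
e=6: not >8, total = 12-1 = 11; t=16
e=9: >8, total = 11*2+9 = 31; t=17
e=-3: not >8, total = 31-1 = 30; t=14
total-t = 30-14 = 16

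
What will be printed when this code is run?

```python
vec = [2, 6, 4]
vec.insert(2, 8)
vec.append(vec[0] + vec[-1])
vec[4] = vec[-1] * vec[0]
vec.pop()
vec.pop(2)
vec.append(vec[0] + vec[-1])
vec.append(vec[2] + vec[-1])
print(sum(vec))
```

28

insert 8 at 2 → [2, 6, 8, 4]
append vec[0]+vec[-1] = 2+4 = 6 → [2, 6, 8, 4, 6]
vec[4] = vec[-1]*vec[0] = 6*2 = 12 → [2, 6, 8, 4, 12]
pop() removes 12 → [2, 6, 8, 4]
pop(2) removes 8 → [2, 6, 4]
append vec[0]+vec[-1] = 2+4 = 6 → [2, 6, 4, 6]
append vec[2]+vec[-1] = 4+6 = 10 → [2, 6, 4, 6, 10]
sum = 28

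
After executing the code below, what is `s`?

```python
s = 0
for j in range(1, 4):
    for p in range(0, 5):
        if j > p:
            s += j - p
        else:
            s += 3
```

37

j=1,p=0: 1>0, s = 0+1 = 1
j=1,p=1: not 1>1, s = 1+3 = 4
j=1,p=2: not 1>2, s = 4+3 = 7
j=1,p=3: not 1>3, s = 7+3 = 10
j=1,p=4: not 1>4, s = 10+3 = 13
j=2,p=0: 2>0, s = 13+2 = 15
j=2,p=1: 2>1, s = 15+1 = 16
j=2,p=2: not 2>2, s = 16+3 = 19
j=2,p=3: not 2>3, s = 19+3 = 22
j=2,p=4: not 2>4, s = 22+3 = 25
j=3,p=0: 3>0, s = 25+3 = 28
j=3,p=1: 3>1, s = 28+2 = 30
j=3,p=2: 3>2, s = 30+1 = 31
j=3,p=3: not 3>3, s = 31+3 = 34
j=3,p=4: not 3>4, s = 34+3 = 37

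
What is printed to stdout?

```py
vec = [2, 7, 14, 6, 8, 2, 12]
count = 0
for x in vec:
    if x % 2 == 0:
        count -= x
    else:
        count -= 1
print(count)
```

x=2: even, count = 0-2 = -2
x=7: not even, count = (-2)-1 = -3
x=14: even, count = (-3)-14 = -17
x=6: even, count = (-17)-6 = -23
x=8: even, count = (-23)-8 = -31
x=2: even, count = (-31)-2 = -33
x=12: even, count = (-33)-12 = -45

-45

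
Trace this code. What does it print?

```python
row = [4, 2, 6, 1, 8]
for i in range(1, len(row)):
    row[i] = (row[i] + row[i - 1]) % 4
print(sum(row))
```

i=1: row[1] = (2+4)%4 = 2 → [4, 2, 6, 1, 8]
i=2: row[2] = (6+2)%4 = 0 → [4, 2, 0, 1, 8]
i=3: row[3] = (1+0)%4 = 1 → [4, 2, 0, 1, 8]
i=4: row[4] = (8+1)%4 = 1 → [4, 2, 0, 1, 1]
sum = 8

8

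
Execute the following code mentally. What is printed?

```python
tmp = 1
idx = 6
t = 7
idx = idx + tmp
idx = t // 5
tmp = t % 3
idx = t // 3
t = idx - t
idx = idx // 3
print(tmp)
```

idx = 6+1 = 7
idx = 7//5 = 1
tmp = 7%3 = 1
idx = 7//3 = 2
t = 2-7 = -5
idx = 2//3 = 0

1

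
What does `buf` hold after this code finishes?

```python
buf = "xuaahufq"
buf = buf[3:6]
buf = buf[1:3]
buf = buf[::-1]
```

'uh'

slice [3:6] → 'ahu'
slice [1:3] → 'hu'
reverse → 'uh'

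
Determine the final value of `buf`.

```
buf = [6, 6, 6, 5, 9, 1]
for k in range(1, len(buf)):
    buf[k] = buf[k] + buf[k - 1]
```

k=1: buf[1] = 6+6 = 12 → [6, 12, 6, 5, 9, 1]
k=2: buf[2] = 6+12 = 18 → [6, 12, 18, 5, 9, 1]
k=3: buf[3] = 5+18 = 23 → [6, 12, 18, 23, 9, 1]
k=4: buf[4] = 9+23 = 32 → [6, 12, 18, 23, 32, 1]
k=5: buf[5] = 1+32 = 33 → [6, 12, 18, 23, 32, 33]

[6, 12, 18, 23, 32, 33]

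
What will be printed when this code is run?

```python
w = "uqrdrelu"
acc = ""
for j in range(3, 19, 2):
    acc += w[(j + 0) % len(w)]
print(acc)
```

j=3: add w[3]='d' → 'd'
j=5: add w[5]='e' → 'de'
j=7: add w[7]='u' → 'deu'
j=9: add w[1]='q' → 'deuq'
j=11: add w[3]='d' → 'deuqd'
j=13: add w[5]='e' → 'deuqde'
j=15: add w[7]='u' → 'deuqdeu'
j=17: add w[1]='q' → 'deuqdeuq'

deuqdeuq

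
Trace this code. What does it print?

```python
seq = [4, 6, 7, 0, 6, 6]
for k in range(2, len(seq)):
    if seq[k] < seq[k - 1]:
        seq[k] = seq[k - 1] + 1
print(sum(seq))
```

44

k=2: 7>=6, unchanged → [4, 6, 7, 0, 6, 6]
k=3: 0<7, seq[3] = 7+1 = 8 → [4, 6, 7, 8, 6, 6]
k=4: 6<8, seq[4] = 8+1 = 9 → [4, 6, 7, 8, 9, 6]
k=5: 6<9, seq[5] = 9+1 = 10 → [4, 6, 7, 8, 9, 10]
sum = 44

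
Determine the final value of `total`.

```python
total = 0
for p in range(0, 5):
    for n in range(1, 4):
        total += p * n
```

60

p=0,n=1: total = 0+0 = 0
p=0,n=2: total = 0+0 = 0
p=0,n=3: total = 0+0 = 0
p=1,n=1: total = 0+1 = 1
p=1,n=2: total = 1+2 = 3
p=1,n=3: total = 3+3 = 6
p=2,n=1: total = 6+2 = 8
p=2,n=2: total = 8+4 = 12
p=2,n=3: total = 12+6 = 18
p=3,n=1: total = 18+3 = 21
p=3,n=2: total = 21+6 = 27
p=3,n=3: total = 27+9 = 36
p=4,n=1: total = 36+4 = 40
p=4,n=2: total = 40+8 = 48
p=4,n=3: total = 48+12 = 60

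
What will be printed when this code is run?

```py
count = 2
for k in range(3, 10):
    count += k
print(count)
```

k=3: count = 2+3 = 5
k=4: count = 5+4 = 9
k=5: count = 9+5 = 14
k=6: count = 14+6 = 20
k=7: count = 20+7 = 27
k=8: count = 27+8 = 35
k=9: count = 35+9 = 44

44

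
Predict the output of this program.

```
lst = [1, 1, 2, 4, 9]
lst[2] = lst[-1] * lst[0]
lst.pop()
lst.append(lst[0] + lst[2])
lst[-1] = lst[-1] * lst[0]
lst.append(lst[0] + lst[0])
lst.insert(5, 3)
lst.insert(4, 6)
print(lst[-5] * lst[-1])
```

8

lst[2] = lst[-1]*lst[0] = 9*1 = 9 → [1, 1, 9, 4, 9]
pop() removes 9 → [1, 1, 9, 4]
append lst[0]+lst[2] = 1+9 = 10 → [1, 1, 9, 4, 10]
lst[-1] = lst[-1]*lst[0] = 10*1 = 10 → [1, 1, 9, 4, 10]
append lst[0]+lst[0] = 1+1 = 2 → [1, 1, 9, 4, 10, 2]
insert 3 at 5 → [1, 1, 9, 4, 10, 3, 2]
insert 6 at 4 → [1, 1, 9, 4, 6, 10, 3, 2]
lst[-5]*lst[-1] = 4*2 = 8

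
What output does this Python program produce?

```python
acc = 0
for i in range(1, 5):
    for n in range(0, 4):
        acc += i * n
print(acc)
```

i=1,n=0: acc = 0+0 = 0
i=1,n=1: acc = 0+1 = 1
i=1,n=2: acc = 1+2 = 3
i=1,n=3: acc = 3+3 = 6
i=2,n=0: acc = 6+0 = 6
i=2,n=1: acc = 6+2 = 8
i=2,n=2: acc = 8+4 = 12
i=2,n=3: acc = 12+6 = 18
i=3,n=0: acc = 18+0 = 18
i=3,n=1: acc = 18+3 = 21
i=3,n=2: acc = 21+6 = 27
i=3,n=3: acc = 27+9 = 36
i=4,n=0: acc = 36+0 = 36
i=4,n=1: acc = 36+4 = 40
i=4,n=2: acc = 40+8 = 48
i=4,n=3: acc = 48+12 = 60

60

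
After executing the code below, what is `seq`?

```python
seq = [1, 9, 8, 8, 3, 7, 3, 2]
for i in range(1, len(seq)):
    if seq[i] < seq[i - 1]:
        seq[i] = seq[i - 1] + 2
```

[1, 9, 11, 13, 15, 17, 19, 21]

i=1: 9>=1, unchanged → [1, 9, 8, 8, 3, 7, 3, 2]
i=2: 8<9, seq[2] = 9+2 = 11 → [1, 9, 11, 8, 3, 7, 3, 2]
i=3: 8<11, seq[3] = 11+2 = 13 → [1, 9, 11, 13, 3, 7, 3, 2]
i=4: 3<13, seq[4] = 13+2 = 15 → [1, 9, 11, 13, 15, 7, 3, 2]
i=5: 7<15, seq[5] = 15+2 = 17 → [1, 9, 11, 13, 15, 17, 3, 2]
i=6: 3<17, seq[6] = 17+2 = 19 → [1, 9, 11, 13, 15, 17, 19, 2]
i=7: 2<19, seq[7] = 19+2 = 21 → [1, 9, 11, 13, 15, 17, 19, 21]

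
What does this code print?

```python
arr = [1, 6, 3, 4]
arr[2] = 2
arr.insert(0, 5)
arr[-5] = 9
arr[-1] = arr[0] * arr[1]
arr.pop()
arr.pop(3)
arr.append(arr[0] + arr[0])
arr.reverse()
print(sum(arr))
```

arr[2] = 2 → [1, 6, 2, 4]
insert 5 at 0 → [5, 1, 6, 2, 4]
arr[-5] = 9 → [9, 1, 6, 2, 4]
arr[-1] = arr[0]*arr[1] = 9*1 = 9 → [9, 1, 6, 2, 9]
pop() removes 9 → [9, 1, 6, 2]
pop(3) removes 2 → [9, 1, 6]
append arr[0]+arr[0] = 9+9 = 18 → [9, 1, 6, 18]
reverse → [18, 6, 1, 9]
sum = 34

34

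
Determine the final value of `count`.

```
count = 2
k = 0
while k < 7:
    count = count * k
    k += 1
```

0

k=0: count = 2*0 = 0
k=1: count = 0*1 = 0
k=2: count = 0*2 = 0
k=3: count = 0*3 = 0
k=4: count = 0*4 = 0
k=5: count = 0*5 = 0
k=6: count = 0*6 = 0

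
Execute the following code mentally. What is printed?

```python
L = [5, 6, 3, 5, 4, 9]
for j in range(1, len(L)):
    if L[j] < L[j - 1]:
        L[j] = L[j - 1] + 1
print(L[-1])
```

9

j=1: 6>=5, unchanged → [5, 6, 3, 5, 4, 9]
j=2: 3<6, L[2] = 6+1 = 7 → [5, 6, 7, 5, 4, 9]
j=3: 5<7, L[3] = 7+1 = 8 → [5, 6, 7, 8, 4, 9]
j=4: 4<8, L[4] = 8+1 = 9 → [5, 6, 7, 8, 9, 9]
j=5: 9>=9, unchanged → [5, 6, 7, 8, 9, 9]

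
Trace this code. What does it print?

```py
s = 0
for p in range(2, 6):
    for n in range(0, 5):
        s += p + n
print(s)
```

p=2,n=0: s = 0+2 = 2
p=2,n=1: s = 2+3 = 5
p=2,n=2: s = 5+4 = 9
p=2,n=3: s = 9+5 = 14
p=2,n=4: s = 14+6 = 20
p=3,n=0: s = 20+3 = 23
p=3,n=1: s = 23+4 = 27
p=3,n=2: s = 27+5 = 32
p=3,n=3: s = 32+6 = 38
p=3,n=4: s = 38+7 = 45
p=4,n=0: s = 45+4 = 49
p=4,n=1: s = 49+5 = 54
p=4,n=2: s = 54+6 = 60
p=4,n=3: s = 60+7 = 67
p=4,n=4: s = 67+8 = 75
p=5,n=0: s = 75+5 = 80
p=5,n=1: s = 80+6 = 86
p=5,n=2: s = 86+7 = 93
p=5,n=3: s = 93+8 = 101
p=5,n=4: s = 101+9 = 110

110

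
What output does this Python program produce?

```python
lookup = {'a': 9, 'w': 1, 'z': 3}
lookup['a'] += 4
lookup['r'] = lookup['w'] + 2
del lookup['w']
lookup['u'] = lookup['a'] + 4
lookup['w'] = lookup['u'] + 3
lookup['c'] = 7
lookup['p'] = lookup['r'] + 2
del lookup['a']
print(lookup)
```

lookup['a'] = 9+4 = 13 → {'a': 13, 'w': 1, 'z': 3}
lookup['r'] = lookup['w']+2 = 3 → {'a': 13, 'w': 1, 'z': 3, 'r': 3}
del 'w' → {'a': 13, 'z': 3, 'r': 3}
lookup['u'] = lookup['a']+4 = 17 → {'a': 13, 'z': 3, 'r': 3, 'u': 17}
lookup['w'] = lookup['u']+3 = 20 → {'a': 13, 'z': 3, 'r': 3, 'u': 17, 'w': 20}
lookup['c'] = 7 → {'a': 13, 'z': 3, 'r': 3, 'u': 17, 'w': 20, 'c': 7}
lookup['p'] = lookup['r']+2 = 5 → {'a': 13, 'z': 3, 'r': 3, 'u': 17, 'w': 20, 'c': 7, 'p': 5}
del 'a' → {'z': 3, 'r': 3, 'u': 17, 'w': 20, 'c': 7, 'p': 5}

{'z': 3, 'r': 3, 'u': 17, 'w': 20, 'c': 7, 'p': 5}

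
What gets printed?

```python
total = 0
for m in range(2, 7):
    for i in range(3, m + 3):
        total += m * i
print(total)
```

m=2,i=3: total = 0+6 = 6
m=2,i=4: total = 6+8 = 14
m=3,i=3: total = 14+9 = 23
m=3,i=4: total = 23+12 = 35
m=3,i=5: total = 35+15 = 50
m=4,i=3: total = 50+12 = 62
m=4,i=4: total = 62+16 = 78
m=4,i=5: total = 78+20 = 98
m=4,i=6: total = 98+24 = 122
m=5,i=3: total = 122+15 = 137
m=5,i=4: total = 137+20 = 157
m=5,i=5: total = 157+25 = 182
m=5,i=6: total = 182+30 = 212
m=5,i=7: total = 212+35 = 247
m=6,i=3: total = 247+18 = 265
m=6,i=4: total = 265+24 = 289
m=6,i=5: total = 289+30 = 319
m=6,i=6: total = 319+36 = 355
m=6,i=7: total = 355+42 = 397
m=6,i=8: total = 397+48 = 445

445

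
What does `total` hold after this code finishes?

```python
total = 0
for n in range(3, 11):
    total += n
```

n=3: total = 0+3 = 3
n=4: total = 3+4 = 7
n=5: total = 7+5 = 12
n=6: total = 12+6 = 18
n=7: total = 18+7 = 25
n=8: total = 25+8 = 33
n=9: total = 33+9 = 42
n=10: total = 42+10 = 52

52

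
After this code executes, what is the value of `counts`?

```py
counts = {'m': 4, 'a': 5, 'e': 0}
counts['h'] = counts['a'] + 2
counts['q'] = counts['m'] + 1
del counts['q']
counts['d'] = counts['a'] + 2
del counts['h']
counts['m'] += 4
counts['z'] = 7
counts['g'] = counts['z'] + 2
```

counts['h'] = counts['a']+2 = 7 → {'m': 4, 'a': 5, 'e': 0, 'h': 7}
counts['q'] = counts['m']+1 = 5 → {'m': 4, 'a': 5, 'e': 0, 'h': 7, 'q': 5}
del 'q' → {'m': 4, 'a': 5, 'e': 0, 'h': 7}
counts['d'] = counts['a']+2 = 7 → {'m': 4, 'a': 5, 'e': 0, 'h': 7, 'd': 7}
del 'h' → {'m': 4, 'a': 5, 'e': 0, 'd': 7}
counts['m'] = 4+4 = 8 → {'m': 8, 'a': 5, 'e': 0, 'd': 7}
counts['z'] = 7 → {'m': 8, 'a': 5, 'e': 0, 'd': 7, 'z': 7}
counts['g'] = counts['z']+2 = 9 → {'m': 8, 'a': 5, 'e': 0, 'd': 7, 'z': 7, 'g': 9}

{'m': 8, 'a': 5, 'e': 0, 'd': 7, 'z': 7, 'g': 9}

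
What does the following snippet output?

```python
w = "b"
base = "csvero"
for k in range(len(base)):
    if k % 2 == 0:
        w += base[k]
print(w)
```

k=0: add 'c' → 'bc'
k=1: skip
k=2: add 'v' → 'bcv'
k=3: skip
k=4: add 'r' → 'bcvr'
k=5: skip

bcvr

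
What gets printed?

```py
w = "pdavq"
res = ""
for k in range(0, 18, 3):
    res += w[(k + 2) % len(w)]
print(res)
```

k=0: add w[2]='a' → 'a'
k=3: add w[0]='p' → 'ap'
k=6: add w[3]='v' → 'apv'
k=9: add w[1]='d' → 'apvd'
k=12: add w[4]='q' → 'apvdq'
k=15: add w[2]='a' → 'apvdqa'

apvdqa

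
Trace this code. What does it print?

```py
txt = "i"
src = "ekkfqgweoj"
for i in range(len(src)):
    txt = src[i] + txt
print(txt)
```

i=0: prepend 'e' → 'ei'
i=1: prepend 'k' → 'kei'
i=2: prepend 'k' → 'kkei'
i=3: prepend 'f' → 'fkkei'
i=4: prepend 'q' → 'qfkkei'
i=5: prepend 'g' → 'gqfkkei'
i=6: prepend 'w' → 'wgqfkkei'
i=7: prepend 'e' → 'ewgqfkkei'
i=8: prepend 'o' → 'oewgqfkkei'
i=9: prepend 'j' → 'joewgqfkkei'

joewgqfkkei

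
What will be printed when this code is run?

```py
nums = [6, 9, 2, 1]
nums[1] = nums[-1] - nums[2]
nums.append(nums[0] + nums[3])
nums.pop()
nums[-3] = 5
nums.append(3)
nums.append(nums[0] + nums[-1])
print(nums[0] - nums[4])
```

nums[1] = nums[-1]-nums[2] = 1-2 = -1 → [6, -1, 2, 1]
append nums[0]+nums[3] = 6+1 = 7 → [6, -1, 2, 1, 7]
pop() removes 7 → [6, -1, 2, 1]
nums[-3] = 5 → [6, 5, 2, 1]
append 3 → [6, 5, 2, 1, 3]
append nums[0]+nums[-1] = 6+3 = 9 → [6, 5, 2, 1, 3, 9]
nums[0]-nums[4] = 6-3 = 3

3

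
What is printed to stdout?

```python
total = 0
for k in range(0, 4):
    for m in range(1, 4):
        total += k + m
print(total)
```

k=0,m=1: total = 0+1 = 1
k=0,m=2: total = 1+2 = 3
k=0,m=3: total = 3+3 = 6
k=1,m=1: total = 6+2 = 8
k=1,m=2: total = 8+3 = 11
k=1,m=3: total = 11+4 = 15
k=2,m=1: total = 15+3 = 18
k=2,m=2: total = 18+4 = 22
k=2,m=3: total = 22+5 = 27
k=3,m=1: total = 27+4 = 31
k=3,m=2: total = 31+5 = 36
k=3,m=3: total = 36+6 = 42

42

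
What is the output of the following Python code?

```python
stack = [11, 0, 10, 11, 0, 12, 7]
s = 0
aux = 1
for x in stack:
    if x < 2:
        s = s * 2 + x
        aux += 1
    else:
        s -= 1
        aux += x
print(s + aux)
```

x=11: not <2, s = 0-1 = -1; aux=12
x=0: <2, s = (-1)*2+0 = -2; aux=13
x=10: not <2, s = (-2)-1 = -3; aux=23
x=11: not <2, s = (-3)-1 = -4; aux=34
x=0: <2, s = (-4)*2+0 = -8; aux=35
x=12: not <2, s = (-8)-1 = -9; aux=47
x=7: not <2, s = (-9)-1 = -10; aux=54
s+aux = (-10)+54 = 44

44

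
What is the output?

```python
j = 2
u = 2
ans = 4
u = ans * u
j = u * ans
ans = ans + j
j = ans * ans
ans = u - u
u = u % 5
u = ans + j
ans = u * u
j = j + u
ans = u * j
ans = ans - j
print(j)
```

u = 4*2 = 8
j = 8*4 = 32
ans = 4+32 = 36
j = 36*36 = 1296
ans = 8-8 = 0
u = 8%5 = 3
u = 0+1296 = 1296
ans = 1296*1296 = 1679616
j = 1296+1296 = 2592
ans = 1296*2592 = 3359232
ans = 3359232-2592 = 3356640

2592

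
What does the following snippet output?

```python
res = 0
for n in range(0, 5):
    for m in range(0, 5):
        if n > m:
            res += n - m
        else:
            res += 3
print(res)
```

65

n=0,m=0: not 0>0, res = 0+3 = 3
n=0,m=1: not 0>1, res = 3+3 = 6
n=0,m=2: not 0>2, res = 6+3 = 9
n=0,m=3: not 0>3, res = 9+3 = 12
n=0,m=4: not 0>4, res = 12+3 = 15
n=1,m=0: 1>0, res = 15+1 = 16
n=1,m=1: not 1>1, res = 16+3 = 19
n=1,m=2: not 1>2, res = 19+3 = 22
n=1,m=3: not 1>3, res = 22+3 = 25
n=1,m=4: not 1>4, res = 25+3 = 28
n=2,m=0: 2>0, res = 28+2 = 30
n=2,m=1: 2>1, res = 30+1 = 31
n=2,m=2: not 2>2, res = 31+3 = 34
n=2,m=3: not 2>3, res = 34+3 = 37
n=2,m=4: not 2>4, res = 37+3 = 40
n=3,m=0: 3>0, res = 40+3 = 43
n=3,m=1: 3>1, res = 43+2 = 45
n=3,m=2: 3>2, res = 45+1 = 46
n=3,m=3: not 3>3, res = 46+3 = 49
n=3,m=4: not 3>4, res = 49+3 = 52
n=4,m=0: 4>0, res = 52+4 = 56
n=4,m=1: 4>1, res = 56+3 = 59
n=4,m=2: 4>2, res = 59+2 = 61
n=4,m=3: 4>3, res = 61+1 = 62
n=4,m=4: not 4>4, res = 62+3 = 65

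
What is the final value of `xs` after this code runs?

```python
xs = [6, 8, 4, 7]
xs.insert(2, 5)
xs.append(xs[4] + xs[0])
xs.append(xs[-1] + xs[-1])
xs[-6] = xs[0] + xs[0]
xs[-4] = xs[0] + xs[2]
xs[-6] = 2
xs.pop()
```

insert 5 at 2 → [6, 8, 5, 4, 7]
append xs[4]+xs[0] = 7+6 = 13 → [6, 8, 5, 4, 7, 13]
append xs[-1]+xs[-1] = 13+13 = 26 → [6, 8, 5, 4, 7, 13, 26]
xs[-6] = xs[0]+xs[0] = 6+6 = 12 → [6, 12, 5, 4, 7, 13, 26]
xs[-4] = xs[0]+xs[2] = 6+5 = 11 → [6, 12, 5, 11, 7, 13, 26]
xs[-6] = 2 → [6, 2, 5, 11, 7, 13, 26]
pop() removes 26 → [6, 2, 5, 11, 7, 13]

[6, 2, 5, 11, 7, 13]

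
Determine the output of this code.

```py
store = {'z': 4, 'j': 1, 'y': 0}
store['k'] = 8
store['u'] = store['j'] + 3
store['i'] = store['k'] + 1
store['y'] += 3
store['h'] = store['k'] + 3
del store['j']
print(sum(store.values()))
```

39

store['k'] = 8 → {'z': 4, 'j': 1, 'y': 0, 'k': 8}
store['u'] = store['j']+3 = 4 → {'z': 4, 'j': 1, 'y': 0, 'k': 8, 'u': 4}
store['i'] = store['k']+1 = 9 → {'z': 4, 'j': 1, 'y': 0, 'k': 8, 'u': 4, 'i': 9}
store['y'] = 0+3 = 3 → {'z': 4, 'j': 1, 'y': 3, 'k': 8, 'u': 4, 'i': 9}
store['h'] = store['k']+3 = 11 → {'z': 4, 'j': 1, 'y': 3, 'k': 8, 'u': 4, 'i': 9, 'h': 11}
del 'j' → {'z': 4, 'y': 3, 'k': 8, 'u': 4, 'i': 9, 'h': 11}
sum of values = 39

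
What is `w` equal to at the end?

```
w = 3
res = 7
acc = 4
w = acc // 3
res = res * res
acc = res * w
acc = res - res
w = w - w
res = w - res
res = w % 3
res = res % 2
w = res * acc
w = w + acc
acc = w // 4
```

0

w = 4//3 = 1
res = 7*7 = 49
acc = 49*1 = 49
acc = 49-49 = 0
w = 1-1 = 0
res = 0-49 = -49
res = 0%3 = 0
res = 0%2 = 0
w = 0*0 = 0
w = 0+0 = 0
acc = 0//4 = 0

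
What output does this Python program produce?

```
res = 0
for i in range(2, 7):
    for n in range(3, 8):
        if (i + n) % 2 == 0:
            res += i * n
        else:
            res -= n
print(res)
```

i=2,n=3: odd sum, res = 0-3 = -3
i=2,n=4: even sum, res = (-3)+8 = 5
i=2,n=5: odd sum, res = 5-5 = 0
i=2,n=6: even sum, res = 0+12 = 12
i=2,n=7: odd sum, res = 12-7 = 5
i=3,n=3: even sum, res = 5+9 = 14
i=3,n=4: odd sum, res = 14-4 = 10
i=3,n=5: even sum, res = 10+15 = 25
i=3,n=6: odd sum, res = 25-6 = 19
i=3,n=7: even sum, res = 19+21 = 40
i=4,n=3: odd sum, res = 40-3 = 37
i=4,n=4: even sum, res = 37+16 = 53
i=4,n=5: odd sum, res = 53-5 = 48
i=4,n=6: even sum, res = 48+24 = 72
i=4,n=7: odd sum, res = 72-7 = 65
i=5,n=3: even sum, res = 65+15 = 80
i=5,n=4: odd sum, res = 80-4 = 76
i=5,n=5: even sum, res = 76+25 = 101
i=5,n=6: odd sum, res = 101-6 = 95
i=5,n=7: even sum, res = 95+35 = 130
i=6,n=3: odd sum, res = 130-3 = 127
i=6,n=4: even sum, res = 127+24 = 151
i=6,n=5: odd sum, res = 151-5 = 146
i=6,n=6: even sum, res = 146+36 = 182
i=6,n=7: odd sum, res = 182-7 = 175

175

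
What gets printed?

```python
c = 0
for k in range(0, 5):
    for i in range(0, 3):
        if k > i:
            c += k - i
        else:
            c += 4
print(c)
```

43

k=0,i=0: not 0>0, c = 0+4 = 4
k=0,i=1: not 0>1, c = 4+4 = 8
k=0,i=2: not 0>2, c = 8+4 = 12
k=1,i=0: 1>0, c = 12+1 = 13
k=1,i=1: not 1>1, c = 13+4 = 17
k=1,i=2: not 1>2, c = 17+4 = 21
k=2,i=0: 2>0, c = 21+2 = 23
k=2,i=1: 2>1, c = 23+1 = 24
k=2,i=2: not 2>2, c = 24+4 = 28
k=3,i=0: 3>0, c = 28+3 = 31
k=3,i=1: 3>1, c = 31+2 = 33
k=3,i=2: 3>2, c = 33+1 = 34
k=4,i=0: 4>0, c = 34+4 = 38
k=4,i=1: 4>1, c = 38+3 = 41
k=4,i=2: 4>2, c = 41+2 = 43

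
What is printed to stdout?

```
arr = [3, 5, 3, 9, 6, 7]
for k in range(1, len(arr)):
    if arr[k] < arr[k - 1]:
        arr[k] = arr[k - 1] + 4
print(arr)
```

k=1: 5>=3, unchanged → [3, 5, 3, 9, 6, 7]
k=2: 3<5, arr[2] = 5+4 = 9 → [3, 5, 9, 9, 6, 7]
k=3: 9>=9, unchanged → [3, 5, 9, 9, 6, 7]
k=4: 6<9, arr[4] = 9+4 = 13 → [3, 5, 9, 9, 13, 7]
k=5: 7<13, arr[5] = 13+4 = 17 → [3, 5, 9, 9, 13, 17]

[3, 5, 9, 9, 13, 17]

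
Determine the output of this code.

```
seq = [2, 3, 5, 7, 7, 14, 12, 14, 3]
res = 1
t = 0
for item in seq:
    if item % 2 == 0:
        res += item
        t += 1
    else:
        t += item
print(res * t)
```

1247

item=2: even, res = 1+2 = 3; t=1
item=3: not even; t=4
item=5: not even; t=9
item=7: not even; t=16
item=7: not even; t=23
item=14: even, res = 3+14 = 17; t=24
item=12: even, res = 17+12 = 29; t=25
item=14: even, res = 29+14 = 43; t=26
item=3: not even; t=29
res*t = 43*29 = 1247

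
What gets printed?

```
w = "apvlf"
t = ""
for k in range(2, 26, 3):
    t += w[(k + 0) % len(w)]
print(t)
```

k=2: add w[2]='v' → 'v'
k=5: add w[0]='a' → 'va'
k=8: add w[3]='l' → 'val'
k=11: add w[1]='p' → 'valp'
k=14: add w[4]='f' → 'valpf'
k=17: add w[2]='v' → 'valpfv'
k=20: add w[0]='a' → 'valpfva'
k=23: add w[3]='l' → 'valpfval'

valpfval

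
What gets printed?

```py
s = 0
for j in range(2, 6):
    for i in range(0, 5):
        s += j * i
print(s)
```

140

j=2,i=0: s = 0+0 = 0
j=2,i=1: s = 0+2 = 2
j=2,i=2: s = 2+4 = 6
j=2,i=3: s = 6+6 = 12
j=2,i=4: s = 12+8 = 20
j=3,i=0: s = 20+0 = 20
j=3,i=1: s = 20+3 = 23
j=3,i=2: s = 23+6 = 29
j=3,i=3: s = 29+9 = 38
j=3,i=4: s = 38+12 = 50
j=4,i=0: s = 50+0 = 50
j=4,i=1: s = 50+4 = 54
j=4,i=2: s = 54+8 = 62
j=4,i=3: s = 62+12 = 74
j=4,i=4: s = 74+16 = 90
j=5,i=0: s = 90+0 = 90
j=5,i=1: s = 90+5 = 95
j=5,i=2: s = 95+10 = 105
j=5,i=3: s = 105+15 = 120
j=5,i=4: s = 120+20 = 140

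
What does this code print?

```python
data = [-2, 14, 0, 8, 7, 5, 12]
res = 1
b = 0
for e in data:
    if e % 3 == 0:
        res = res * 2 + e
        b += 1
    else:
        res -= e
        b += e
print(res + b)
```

e=-2: not %3==0, res = 1-(-2) = 3; b=-2
e=14: not %3==0, res = 3-14 = -11; b=12
e=0: %3==0, res = (-11)*2+0 = -22; b=13
e=8: not %3==0, res = (-22)-8 = -30; b=21
e=7: not %3==0, res = (-30)-7 = -37; b=28
e=5: not %3==0, res = (-37)-5 = -42; b=33
e=12: %3==0, res = (-42)*2+12 = -72; b=34
res+b = (-72)+34 = -38

-38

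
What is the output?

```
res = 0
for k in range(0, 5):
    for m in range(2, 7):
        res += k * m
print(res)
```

k=0,m=2: res = 0+0 = 0
k=0,m=3: res = 0+0 = 0
k=0,m=4: res = 0+0 = 0
k=0,m=5: res = 0+0 = 0
k=0,m=6: res = 0+0 = 0
k=1,m=2: res = 0+2 = 2
k=1,m=3: res = 2+3 = 5
k=1,m=4: res = 5+4 = 9
k=1,m=5: res = 9+5 = 14
k=1,m=6: res = 14+6 = 20
k=2,m=2: res = 20+4 = 24
k=2,m=3: res = 24+6 = 30
k=2,m=4: res = 30+8 = 38
k=2,m=5: res = 38+10 = 48
k=2,m=6: res = 48+12 = 60
k=3,m=2: res = 60+6 = 66
k=3,m=3: res = 66+9 = 75
k=3,m=4: res = 75+12 = 87
k=3,m=5: res = 87+15 = 102
k=3,m=6: res = 102+18 = 120
k=4,m=2: res = 120+8 = 128
k=4,m=3: res = 128+12 = 140
k=4,m=4: res = 140+16 = 156
k=4,m=5: res = 156+20 = 176
k=4,m=6: res = 176+24 = 200

200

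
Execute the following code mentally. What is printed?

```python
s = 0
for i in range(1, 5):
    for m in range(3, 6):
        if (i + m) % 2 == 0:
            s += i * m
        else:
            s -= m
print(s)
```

32

i=1,m=3: even sum, s = 0+3 = 3
i=1,m=4: odd sum, s = 3-4 = -1
i=1,m=5: even sum, s = (-1)+5 = 4
i=2,m=3: odd sum, s = 4-3 = 1
i=2,m=4: even sum, s = 1+8 = 9
i=2,m=5: odd sum, s = 9-5 = 4
i=3,m=3: even sum, s = 4+9 = 13
i=3,m=4: odd sum, s = 13-4 = 9
i=3,m=5: even sum, s = 9+15 = 24
i=4,m=3: odd sum, s = 24-3 = 21
i=4,m=4: even sum, s = 21+16 = 37
i=4,m=5: odd sum, s = 37-5 = 32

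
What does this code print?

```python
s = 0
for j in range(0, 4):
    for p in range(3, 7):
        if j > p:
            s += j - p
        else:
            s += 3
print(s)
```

j=0,p=3: not 0>3, s = 0+3 = 3
j=0,p=4: not 0>4, s = 3+3 = 6
j=0,p=5: not 0>5, s = 6+3 = 9
j=0,p=6: not 0>6, s = 9+3 = 12
j=1,p=3: not 1>3, s = 12+3 = 15
j=1,p=4: not 1>4, s = 15+3 = 18
j=1,p=5: not 1>5, s = 18+3 = 21
j=1,p=6: not 1>6, s = 21+3 = 24
j=2,p=3: not 2>3, s = 24+3 = 27
j=2,p=4: not 2>4, s = 27+3 = 30
j=2,p=5: not 2>5, s = 30+3 = 33
j=2,p=6: not 2>6, s = 33+3 = 36
j=3,p=3: not 3>3, s = 36+3 = 39
j=3,p=4: not 3>4, s = 39+3 = 42
j=3,p=5: not 3>5, s = 42+3 = 45
j=3,p=6: not 3>6, s = 45+3 = 48

48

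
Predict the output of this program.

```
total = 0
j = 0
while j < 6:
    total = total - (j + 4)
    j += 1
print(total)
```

j=0: total = 0-4 = -4
j=1: total = (-4)-5 = -9
j=2: total = (-9)-6 = -15
j=3: total = (-15)-7 = -22
j=4: total = (-22)-8 = -30
j=5: total = (-30)-9 = -39

-39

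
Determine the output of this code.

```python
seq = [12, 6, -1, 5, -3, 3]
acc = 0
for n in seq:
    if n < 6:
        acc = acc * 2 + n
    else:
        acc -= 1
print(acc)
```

n=12: not <6, acc = 0-1 = -1
n=6: not <6, acc = (-1)-1 = -2
n=-1: <6, acc = (-2)*2+(-1) = -5
n=5: <6, acc = (-5)*2+5 = -5
n=-3: <6, acc = (-5)*2+(-3) = -13
n=3: <6, acc = (-13)*2+3 = -23

-23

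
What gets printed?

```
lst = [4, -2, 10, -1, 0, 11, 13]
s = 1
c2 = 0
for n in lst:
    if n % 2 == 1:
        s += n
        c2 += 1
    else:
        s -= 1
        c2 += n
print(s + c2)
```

35

n=4: not odd, s = 1-1 = 0; c2=4
n=-2: not odd, s = 0-1 = -1; c2=2
n=10: not odd, s = (-1)-1 = -2; c2=12
n=-1: odd, s = (-2)+(-1) = -3; c2=13
n=0: not odd, s = (-3)-1 = -4; c2=13
n=11: odd, s = (-4)+11 = 7; c2=14
n=13: odd, s = 7+13 = 20; c2=15
s+c2 = 20+15 = 35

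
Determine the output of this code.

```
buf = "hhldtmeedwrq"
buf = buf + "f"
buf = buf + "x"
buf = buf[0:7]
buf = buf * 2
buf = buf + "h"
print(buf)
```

hhldtmehhldtmeh

+ 'f' → 'hhldtmeedwrqf'
+ 'x' → 'hhldtmeedwrqfx'
slice [0:7] → 'hhldtme'
repeat ×2 → 'hhldtmehhldtme'
+ 'h' → 'hhldtmehhldtmeh'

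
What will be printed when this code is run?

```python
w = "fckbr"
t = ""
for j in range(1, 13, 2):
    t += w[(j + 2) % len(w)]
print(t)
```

bfkrcb

j=1: add w[3]='b' → 'b'
j=3: add w[0]='f' → 'bf'
j=5: add w[2]='k' → 'bfk'
j=7: add w[4]='r' → 'bfkr'
j=9: add w[1]='c' → 'bfkrc'
j=11: add w[3]='b' → 'bfkrcb'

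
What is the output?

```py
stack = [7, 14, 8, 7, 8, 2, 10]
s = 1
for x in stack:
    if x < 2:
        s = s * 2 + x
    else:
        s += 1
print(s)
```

8

x=7: not <2, s = 1+1 = 2
x=14: not <2, s = 2+1 = 3
x=8: not <2, s = 3+1 = 4
x=7: not <2, s = 4+1 = 5
x=8: not <2, s = 5+1 = 6
x=2: not <2, s = 6+1 = 7
x=10: not <2, s = 7+1 = 8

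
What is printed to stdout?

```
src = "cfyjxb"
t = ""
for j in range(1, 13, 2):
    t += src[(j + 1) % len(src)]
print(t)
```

yxcyxc

j=1: add src[2]='y' → 'y'
j=3: add src[4]='x' → 'yx'
j=5: add src[0]='c' → 'yxc'
j=7: add src[2]='y' → 'yxcy'
j=9: add src[4]='x' → 'yxcyx'
j=11: add src[0]='c' → 'yxcyxc'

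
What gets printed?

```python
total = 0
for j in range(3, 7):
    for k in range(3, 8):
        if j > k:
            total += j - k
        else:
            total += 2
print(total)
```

j=3,k=3: not 3>3, total = 0+2 = 2
j=3,k=4: not 3>4, total = 2+2 = 4
j=3,k=5: not 3>5, total = 4+2 = 6
j=3,k=6: not 3>6, total = 6+2 = 8
j=3,k=7: not 3>7, total = 8+2 = 10
j=4,k=3: 4>3, total = 10+1 = 11
j=4,k=4: not 4>4, total = 11+2 = 13
j=4,k=5: not 4>5, total = 13+2 = 15
j=4,k=6: not 4>6, total = 15+2 = 17
j=4,k=7: not 4>7, total = 17+2 = 19
j=5,k=3: 5>3, total = 19+2 = 21
j=5,k=4: 5>4, total = 21+1 = 22
j=5,k=5: not 5>5, total = 22+2 = 24
j=5,k=6: not 5>6, total = 24+2 = 26
j=5,k=7: not 5>7, total = 26+2 = 28
j=6,k=3: 6>3, total = 28+3 = 31
j=6,k=4: 6>4, total = 31+2 = 33
j=6,k=5: 6>5, total = 33+1 = 34
j=6,k=6: not 6>6, total = 34+2 = 36
j=6,k=7: not 6>7, total = 36+2 = 38

38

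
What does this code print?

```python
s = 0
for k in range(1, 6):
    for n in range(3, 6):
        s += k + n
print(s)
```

105

k=1,n=3: s = 0+4 = 4
k=1,n=4: s = 4+5 = 9
k=1,n=5: s = 9+6 = 15
k=2,n=3: s = 15+5 = 20
k=2,n=4: s = 20+6 = 26
k=2,n=5: s = 26+7 = 33
k=3,n=3: s = 33+6 = 39
k=3,n=4: s = 39+7 = 46
k=3,n=5: s = 46+8 = 54
k=4,n=3: s = 54+7 = 61
k=4,n=4: s = 61+8 = 69
k=4,n=5: s = 69+9 = 78
k=5,n=3: s = 78+8 = 86
k=5,n=4: s = 86+9 = 95
k=5,n=5: s = 95+10 = 105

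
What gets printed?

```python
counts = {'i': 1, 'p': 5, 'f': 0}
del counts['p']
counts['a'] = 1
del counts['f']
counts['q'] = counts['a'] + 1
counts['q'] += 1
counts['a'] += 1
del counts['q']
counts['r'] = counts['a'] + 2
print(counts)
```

del 'p' → {'i': 1, 'f': 0}
counts['a'] = 1 → {'i': 1, 'f': 0, 'a': 1}
del 'f' → {'i': 1, 'a': 1}
counts['q'] = counts['a']+1 = 2 → {'i': 1, 'a': 1, 'q': 2}
counts['q'] = 2+1 = 3 → {'i': 1, 'a': 1, 'q': 3}
counts['a'] = 1+1 = 2 → {'i': 1, 'a': 2, 'q': 3}
del 'q' → {'i': 1, 'a': 2}
counts['r'] = counts['a']+2 = 4 → {'i': 1, 'a': 2, 'r': 4}

{'i': 1, 'a': 2, 'r': 4}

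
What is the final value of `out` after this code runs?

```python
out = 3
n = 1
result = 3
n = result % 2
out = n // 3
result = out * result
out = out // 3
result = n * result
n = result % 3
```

0

n = 3%2 = 1
out = 1//3 = 0
result = 0*3 = 0
out = 0//3 = 0
result = 1*0 = 0
n = 0%3 = 0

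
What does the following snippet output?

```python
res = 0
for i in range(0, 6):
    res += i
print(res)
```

15

i=0: res = 0+0 = 0
i=1: res = 0+1 = 1
i=2: res = 1+2 = 3
i=3: res = 3+3 = 6
i=4: res = 6+4 = 10
i=5: res = 10+5 = 15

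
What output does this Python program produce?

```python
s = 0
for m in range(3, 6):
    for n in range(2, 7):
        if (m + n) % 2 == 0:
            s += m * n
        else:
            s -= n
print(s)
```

80

m=3,n=2: odd sum, s = 0-2 = -2
m=3,n=3: even sum, s = (-2)+9 = 7
m=3,n=4: odd sum, s = 7-4 = 3
m=3,n=5: even sum, s = 3+15 = 18
m=3,n=6: odd sum, s = 18-6 = 12
m=4,n=2: even sum, s = 12+8 = 20
m=4,n=3: odd sum, s = 20-3 = 17
m=4,n=4: even sum, s = 17+16 = 33
m=4,n=5: odd sum, s = 33-5 = 28
m=4,n=6: even sum, s = 28+24 = 52
m=5,n=2: odd sum, s = 52-2 = 50
m=5,n=3: even sum, s = 50+15 = 65
m=5,n=4: odd sum, s = 65-4 = 61
m=5,n=5: even sum, s = 61+25 = 86
m=5,n=6: odd sum, s = 86-6 = 80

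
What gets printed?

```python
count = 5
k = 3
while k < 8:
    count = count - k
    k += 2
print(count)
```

k=3: count = 5-3 = 2
k=5: count = 2-5 = -3
k=7: count = (-3)-7 = -10

-10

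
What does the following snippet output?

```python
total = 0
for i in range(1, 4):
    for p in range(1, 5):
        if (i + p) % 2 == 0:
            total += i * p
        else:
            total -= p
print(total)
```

12

i=1,p=1: even sum, total = 0+1 = 1
i=1,p=2: odd sum, total = 1-2 = -1
i=1,p=3: even sum, total = (-1)+3 = 2
i=1,p=4: odd sum, total = 2-4 = -2
i=2,p=1: odd sum, total = (-2)-1 = -3
i=2,p=2: even sum, total = (-3)+4 = 1
i=2,p=3: odd sum, total = 1-3 = -2
i=2,p=4: even sum, total = (-2)+8 = 6
i=3,p=1: even sum, total = 6+3 = 9
i=3,p=2: odd sum, total = 9-2 = 7
i=3,p=3: even sum, total = 7+9 = 16
i=3,p=4: odd sum, total = 16-4 = 12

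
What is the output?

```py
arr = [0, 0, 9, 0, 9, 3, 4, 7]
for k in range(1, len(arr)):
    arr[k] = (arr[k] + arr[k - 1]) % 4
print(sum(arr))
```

k=1: arr[1] = (0+0)%4 = 0 → [0, 0, 9, 0, 9, 3, 4, 7]
k=2: arr[2] = (9+0)%4 = 1 → [0, 0, 1, 0, 9, 3, 4, 7]
k=3: arr[3] = (0+1)%4 = 1 → [0, 0, 1, 1, 9, 3, 4, 7]
k=4: arr[4] = (9+1)%4 = 2 → [0, 0, 1, 1, 2, 3, 4, 7]
k=5: arr[5] = (3+2)%4 = 1 → [0, 0, 1, 1, 2, 1, 4, 7]
k=6: arr[6] = (4+1)%4 = 1 → [0, 0, 1, 1, 2, 1, 1, 7]
k=7: arr[7] = (7+1)%4 = 0 → [0, 0, 1, 1, 2, 1, 1, 0]
sum = 6

6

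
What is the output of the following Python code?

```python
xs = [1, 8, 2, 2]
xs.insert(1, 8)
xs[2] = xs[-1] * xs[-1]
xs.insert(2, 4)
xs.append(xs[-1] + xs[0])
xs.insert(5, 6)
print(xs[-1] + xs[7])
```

6

insert 8 at 1 → [1, 8, 8, 2, 2]
xs[2] = xs[-1]*xs[-1] = 2*2 = 4 → [1, 8, 4, 2, 2]
insert 4 at 2 → [1, 8, 4, 4, 2, 2]
append xs[-1]+xs[0] = 2+1 = 3 → [1, 8, 4, 4, 2, 2, 3]
insert 6 at 5 → [1, 8, 4, 4, 2, 6, 2, 3]
xs[-1]+xs[7] = 3+3 = 6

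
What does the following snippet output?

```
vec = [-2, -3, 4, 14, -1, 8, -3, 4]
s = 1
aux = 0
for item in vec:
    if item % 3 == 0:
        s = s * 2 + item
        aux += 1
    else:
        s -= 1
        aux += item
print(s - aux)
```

-47

item=-2: not %3==0, s = 1-1 = 0; aux=-2
item=-3: %3==0, s = 0*2+(-3) = -3; aux=-1
item=4: not %3==0, s = (-3)-1 = -4; aux=3
item=14: not %3==0, s = (-4)-1 = -5; aux=17
item=-1: not %3==0, s = (-5)-1 = -6; aux=16
item=8: not %3==0, s = (-6)-1 = -7; aux=24
item=-3: %3==0, s = (-7)*2+(-3) = -17; aux=25
item=4: not %3==0, s = (-17)-1 = -18; aux=29
s-aux = (-18)-29 = -47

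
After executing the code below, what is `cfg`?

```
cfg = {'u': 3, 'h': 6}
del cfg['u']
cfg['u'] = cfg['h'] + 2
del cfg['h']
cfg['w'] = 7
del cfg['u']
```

del 'u' → {'h': 6}
cfg['u'] = cfg['h']+2 = 8 → {'h': 6, 'u': 8}
del 'h' → {'u': 8}
cfg['w'] = 7 → {'u': 8, 'w': 7}
del 'u' → {'w': 7}

{'w': 7}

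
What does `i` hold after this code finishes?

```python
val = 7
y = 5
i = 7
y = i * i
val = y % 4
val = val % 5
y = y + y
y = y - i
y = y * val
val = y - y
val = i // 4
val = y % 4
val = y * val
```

y = 7*7 = 49
val = 49%4 = 1
val = 1%5 = 1
y = 49+49 = 98
y = 98-7 = 91
y = 91*1 = 91
val = 91-91 = 0
val = 7//4 = 1
val = 91%4 = 3
val = 91*3 = 273

7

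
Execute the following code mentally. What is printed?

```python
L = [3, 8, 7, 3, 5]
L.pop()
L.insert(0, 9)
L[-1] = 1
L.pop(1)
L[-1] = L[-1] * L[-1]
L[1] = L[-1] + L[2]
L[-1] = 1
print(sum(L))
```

25

pop() removes 5 → [3, 8, 7, 3]
insert 9 at 0 → [9, 3, 8, 7, 3]
L[-1] = 1 → [9, 3, 8, 7, 1]
pop(1) removes 3 → [9, 8, 7, 1]
L[-1] = L[-1]*L[-1] = 1*1 = 1 → [9, 8, 7, 1]
L[1] = L[-1]+L[2] = 1+7 = 8 → [9, 8, 7, 1]
L[-1] = 1 → [9, 8, 7, 1]
sum = 25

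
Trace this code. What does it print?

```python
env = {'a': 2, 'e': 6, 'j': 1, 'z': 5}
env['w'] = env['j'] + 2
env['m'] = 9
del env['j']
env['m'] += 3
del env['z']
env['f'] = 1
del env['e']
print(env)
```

env['w'] = env['j']+2 = 3 → {'a': 2, 'e': 6, 'j': 1, 'z': 5, 'w': 3}
env['m'] = 9 → {'a': 2, 'e': 6, 'j': 1, 'z': 5, 'w': 3, 'm': 9}
del 'j' → {'a': 2, 'e': 6, 'z': 5, 'w': 3, 'm': 9}
env['m'] = 9+3 = 12 → {'a': 2, 'e': 6, 'z': 5, 'w': 3, 'm': 12}
del 'z' → {'a': 2, 'e': 6, 'w': 3, 'm': 12}
env['f'] = 1 → {'a': 2, 'e': 6, 'w': 3, 'm': 12, 'f': 1}
del 'e' → {'a': 2, 'w': 3, 'm': 12, 'f': 1}

{'a': 2, 'w': 3, 'm': 12, 'f': 1}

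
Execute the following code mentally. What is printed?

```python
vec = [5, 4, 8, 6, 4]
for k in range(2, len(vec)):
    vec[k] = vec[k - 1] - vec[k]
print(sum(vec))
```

k=2: vec[2] = 4-8 = -4 → [5, 4, -4, 6, 4]
k=3: vec[3] = (-4)-6 = -10 → [5, 4, -4, -10, 4]
k=4: vec[4] = (-10)-4 = -14 → [5, 4, -4, -10, -14]
sum = -19

-19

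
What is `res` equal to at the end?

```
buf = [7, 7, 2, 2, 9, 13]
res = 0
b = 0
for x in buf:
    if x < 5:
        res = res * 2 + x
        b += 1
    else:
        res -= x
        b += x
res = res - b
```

x=7: not <5, res = 0-7 = -7; b=7
x=7: not <5, res = (-7)-7 = -14; b=14
x=2: <5, res = (-14)*2+2 = -26; b=15
x=2: <5, res = (-26)*2+2 = -50; b=16
x=9: not <5, res = (-50)-9 = -59; b=25
x=13: not <5, res = (-59)-13 = -72; b=38
res-b = (-72)-38 = -110

-110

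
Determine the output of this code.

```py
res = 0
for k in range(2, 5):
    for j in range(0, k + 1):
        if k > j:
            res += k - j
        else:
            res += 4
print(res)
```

31

k=2,j=0: 2>0, res = 0+2 = 2
k=2,j=1: 2>1, res = 2+1 = 3
k=2,j=2: not 2>2, res = 3+4 = 7
k=3,j=0: 3>0, res = 7+3 = 10
k=3,j=1: 3>1, res = 10+2 = 12
k=3,j=2: 3>2, res = 12+1 = 13
k=3,j=3: not 3>3, res = 13+4 = 17
k=4,j=0: 4>0, res = 17+4 = 21
k=4,j=1: 4>1, res = 21+3 = 24
k=4,j=2: 4>2, res = 24+2 = 26
k=4,j=3: 4>3, res = 26+1 = 27
k=4,j=4: not 4>4, res = 27+4 = 31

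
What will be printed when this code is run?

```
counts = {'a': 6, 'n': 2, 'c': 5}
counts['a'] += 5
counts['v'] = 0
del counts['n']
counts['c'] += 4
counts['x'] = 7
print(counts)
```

{'a': 11, 'c': 9, 'v': 0, 'x': 7}

counts['a'] = 6+5 = 11 → {'a': 11, 'n': 2, 'c': 5}
counts['v'] = 0 → {'a': 11, 'n': 2, 'c': 5, 'v': 0}
del 'n' → {'a': 11, 'c': 5, 'v': 0}
counts['c'] = 5+4 = 9 → {'a': 11, 'c': 9, 'v': 0}
counts['x'] = 7 → {'a': 11, 'c': 9, 'v': 0, 'x': 7}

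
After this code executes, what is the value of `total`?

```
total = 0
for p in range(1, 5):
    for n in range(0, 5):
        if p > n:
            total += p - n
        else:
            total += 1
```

p=1,n=0: 1>0, total = 0+1 = 1
p=1,n=1: not 1>1, total = 1+1 = 2
p=1,n=2: not 1>2, total = 2+1 = 3
p=1,n=3: not 1>3, total = 3+1 = 4
p=1,n=4: not 1>4, total = 4+1 = 5
p=2,n=0: 2>0, total = 5+2 = 7
p=2,n=1: 2>1, total = 7+1 = 8
p=2,n=2: not 2>2, total = 8+1 = 9
p=2,n=3: not 2>3, total = 9+1 = 10
p=2,n=4: not 2>4, total = 10+1 = 11
p=3,n=0: 3>0, total = 11+3 = 14
p=3,n=1: 3>1, total = 14+2 = 16
p=3,n=2: 3>2, total = 16+1 = 17
p=3,n=3: not 3>3, total = 17+1 = 18
p=3,n=4: not 3>4, total = 18+1 = 19
p=4,n=0: 4>0, total = 19+4 = 23
p=4,n=1: 4>1, total = 23+3 = 26
p=4,n=2: 4>2, total = 26+2 = 28
p=4,n=3: 4>3, total = 28+1 = 29
p=4,n=4: not 4>4, total = 29+1 = 30

30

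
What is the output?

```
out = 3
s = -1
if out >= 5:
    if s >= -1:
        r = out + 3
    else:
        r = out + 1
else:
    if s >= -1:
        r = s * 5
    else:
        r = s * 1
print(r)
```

out=3, s=-1
out >= 5 is False; s >= -1 is True
→ r = s * 5 = -5

-5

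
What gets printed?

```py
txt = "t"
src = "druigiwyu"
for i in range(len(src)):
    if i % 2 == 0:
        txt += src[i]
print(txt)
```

tdugwu

i=0: add 'd' → 'td'
i=1: skip
i=2: add 'u' → 'tdu'
i=3: skip
i=4: add 'g' → 'tdug'
i=5: skip
i=6: add 'w' → 'tdugw'
i=7: skip
i=8: add 'u' → 'tdugwu'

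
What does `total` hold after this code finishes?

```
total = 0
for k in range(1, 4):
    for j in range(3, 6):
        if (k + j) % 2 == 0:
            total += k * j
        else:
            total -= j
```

k=1,j=3: even sum, total = 0+3 = 3
k=1,j=4: odd sum, total = 3-4 = -1
k=1,j=5: even sum, total = (-1)+5 = 4
k=2,j=3: odd sum, total = 4-3 = 1
k=2,j=4: even sum, total = 1+8 = 9
k=2,j=5: odd sum, total = 9-5 = 4
k=3,j=3: even sum, total = 4+9 = 13
k=3,j=4: odd sum, total = 13-4 = 9
k=3,j=5: even sum, total = 9+15 = 24

24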